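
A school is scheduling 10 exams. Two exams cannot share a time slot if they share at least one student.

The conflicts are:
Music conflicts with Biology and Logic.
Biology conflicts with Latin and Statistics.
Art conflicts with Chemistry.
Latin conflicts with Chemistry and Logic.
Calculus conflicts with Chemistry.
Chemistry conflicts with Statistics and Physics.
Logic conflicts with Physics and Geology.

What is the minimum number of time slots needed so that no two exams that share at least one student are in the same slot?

2

Art and Chemistry conflict, so at least 2 time slots are needed.
2 time slots suffice: time slot 1 → {Biology, Chemistry, Logic}; time slot 2 → {Music, Art, Latin, Calculus, Statistics, Physics, Geology}. Each listed conflict is separated.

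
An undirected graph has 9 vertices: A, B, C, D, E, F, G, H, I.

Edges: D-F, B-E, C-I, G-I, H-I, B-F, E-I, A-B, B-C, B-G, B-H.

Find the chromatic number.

D and F are adjacent, so at least 2 colors are needed.
2 colors suffice: color 1 → {B, D, I}; color 2 → {A, C, E, F, G, H}. Every edge joins two different colors.

2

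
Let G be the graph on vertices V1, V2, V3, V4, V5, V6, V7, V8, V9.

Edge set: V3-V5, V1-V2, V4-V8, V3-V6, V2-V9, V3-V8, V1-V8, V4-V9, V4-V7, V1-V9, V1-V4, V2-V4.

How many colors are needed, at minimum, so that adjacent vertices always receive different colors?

4

V1, V2, V4, V9 are mutually adjacent (a clique of size 4), so at least 4 colors are needed.
A valid assignment using 4 colors: V1=2, V2=4, V3=1, V4=1, V5=2, V6=2, V7=2, V8=3, V9=3. Every edge joins two different colors.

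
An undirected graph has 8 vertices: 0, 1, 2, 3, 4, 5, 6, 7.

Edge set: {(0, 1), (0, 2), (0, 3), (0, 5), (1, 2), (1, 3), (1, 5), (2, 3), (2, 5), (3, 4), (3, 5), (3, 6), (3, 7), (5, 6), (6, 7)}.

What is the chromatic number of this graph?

5

0, 1, 2, 3, 5 are pairwise adjacent (a clique of size 5), so at least 5 colors are needed.
5 colors suffice: 0=d, 1=c, 2=e, 3=a, 4=b, 5=b, 6=c, 7=b. Every edge joins two different colors.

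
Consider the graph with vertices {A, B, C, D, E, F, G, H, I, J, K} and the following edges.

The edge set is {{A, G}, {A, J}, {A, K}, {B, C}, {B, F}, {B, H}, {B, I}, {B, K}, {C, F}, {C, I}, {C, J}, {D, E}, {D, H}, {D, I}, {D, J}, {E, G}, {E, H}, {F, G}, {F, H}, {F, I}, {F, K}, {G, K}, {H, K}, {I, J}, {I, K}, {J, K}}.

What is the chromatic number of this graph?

4

B, F, I, K are pairwise adjacent (a clique of size 4), so at least 4 colors are needed.
4 colors suffice: color red → {C, D, K}; color blue → {G, H, I}; color green → {E, F, J}; color yellow → {A, B}. No two adjacent vertices share a color.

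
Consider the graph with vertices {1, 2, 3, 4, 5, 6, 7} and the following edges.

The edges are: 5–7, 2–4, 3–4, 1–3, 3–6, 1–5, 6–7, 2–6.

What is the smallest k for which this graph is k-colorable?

The cycle 5-1-3-6-7-5 has odd length 5, so it cannot be 2-colored; at least 3 colors are needed.
3 colors suffice: color red → {2, 3, 5}; color blue → {1, 4, 6}; color green → {7}. Each edge has distinct colors on its endpoints.

3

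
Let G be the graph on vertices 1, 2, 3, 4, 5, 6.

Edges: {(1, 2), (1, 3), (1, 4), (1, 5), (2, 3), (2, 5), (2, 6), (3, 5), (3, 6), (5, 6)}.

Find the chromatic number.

2, 3, 5, 6 are pairwise adjacent (a clique of size 4), so at least 4 colors are needed.
4 colors suffice: color red → {3, 4}; color blue → {5}; color green → {2}; color yellow → {1, 6}. Every edge joins two different colors.

4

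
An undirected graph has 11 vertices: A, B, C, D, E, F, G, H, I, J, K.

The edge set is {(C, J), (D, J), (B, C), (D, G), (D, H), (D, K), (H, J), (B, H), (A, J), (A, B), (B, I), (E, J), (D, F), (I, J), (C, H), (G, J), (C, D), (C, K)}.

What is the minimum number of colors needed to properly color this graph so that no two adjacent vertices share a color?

4

C, D, H, J form a clique, so at least 4 colors are needed.
4 colors suffice: color 1 → {B, F, J, K}; color 2 → {A, D, E, I}; color 3 → {C, G}; color 4 → {H}. Each edge has distinct colors on its endpoints.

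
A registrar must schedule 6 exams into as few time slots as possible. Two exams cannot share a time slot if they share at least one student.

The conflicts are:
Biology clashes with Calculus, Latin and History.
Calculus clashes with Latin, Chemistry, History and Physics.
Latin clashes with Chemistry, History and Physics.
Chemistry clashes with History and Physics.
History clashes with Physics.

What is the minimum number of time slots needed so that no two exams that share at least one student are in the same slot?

5

Calculus, Latin, Chemistry, History, Physics are mutually in conflict, so at least 5 time slots are needed.
5 time slots suffice: Biology=4, Calculus=2, Latin=1, Chemistry=5, History=3, Physics=4. Each listed conflict is separated.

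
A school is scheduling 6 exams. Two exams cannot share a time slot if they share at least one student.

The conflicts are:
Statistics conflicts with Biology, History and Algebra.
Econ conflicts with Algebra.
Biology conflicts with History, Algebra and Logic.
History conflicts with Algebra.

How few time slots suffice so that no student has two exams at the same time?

4

Statistics, Biology, History, Algebra pairwise conflict, so at least 4 time slots are needed.
4 time slots suffice: time slot 1 → {Algebra, Logic}; time slot 2 → {Econ, Biology}; time slot 3 → {History}; time slot 4 → {Statistics}. Every pair that conflicts lands in different time slots.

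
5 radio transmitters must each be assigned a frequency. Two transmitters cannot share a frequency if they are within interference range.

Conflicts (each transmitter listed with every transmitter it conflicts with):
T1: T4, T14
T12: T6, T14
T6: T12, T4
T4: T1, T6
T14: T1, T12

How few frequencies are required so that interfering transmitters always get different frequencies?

The cycle T6-T12-T14-T1-T4-T6 has odd length 5, so it cannot be 2-colored; at least 3 frequencies are needed.
3 frequencies suffice: frequency 1 → {T6, T14}; frequency 2 → {T12, T4}; frequency 3 → {T1}. Every pair that conflicts lands in different frequencies.

3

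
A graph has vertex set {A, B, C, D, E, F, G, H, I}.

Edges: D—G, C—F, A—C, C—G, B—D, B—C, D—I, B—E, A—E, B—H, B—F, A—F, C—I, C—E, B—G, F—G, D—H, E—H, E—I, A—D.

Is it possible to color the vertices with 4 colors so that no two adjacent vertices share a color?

The chromatic number is 4. B, C, F, G form a clique, so at least 4 colors are needed.
4 colors suffice: color 1 → {A, B, I}; color 2 → {C, D}; color 3 → {E, G}; color 4 → {F, H}.
That is already a proper 4-coloring.

Yes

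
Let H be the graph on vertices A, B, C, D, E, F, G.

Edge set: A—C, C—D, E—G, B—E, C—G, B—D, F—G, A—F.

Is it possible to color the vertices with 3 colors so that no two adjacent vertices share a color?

Yes

The chromatic number is 3. The cycle D-C-G-E-B-D has odd length 5, so it cannot be 2-colored; at least 3 colors are needed.
A valid assignment using 3 colors: A=red, B=blue, C=blue, D=red, E=green, F=blue, G=red.
That is already a proper 3-coloring.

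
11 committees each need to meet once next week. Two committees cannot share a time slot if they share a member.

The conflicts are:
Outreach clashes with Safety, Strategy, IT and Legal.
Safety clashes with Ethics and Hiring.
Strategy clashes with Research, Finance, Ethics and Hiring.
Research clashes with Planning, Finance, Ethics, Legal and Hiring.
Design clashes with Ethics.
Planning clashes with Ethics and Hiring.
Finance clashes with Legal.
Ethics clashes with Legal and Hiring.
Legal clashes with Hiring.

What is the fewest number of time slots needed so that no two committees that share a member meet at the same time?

Research, Ethics, Legal, Hiring pairwise conflict, so at least 4 time slots are needed.
4 time slots suffice: time slot 1 → {Outreach, Finance, Ethics}; time slot 2 → {Design, IT, Hiring}; time slot 3 → {Safety, Research}; time slot 4 → {Strategy, Planning, Legal}. No two conflicting committees share a time slot.

4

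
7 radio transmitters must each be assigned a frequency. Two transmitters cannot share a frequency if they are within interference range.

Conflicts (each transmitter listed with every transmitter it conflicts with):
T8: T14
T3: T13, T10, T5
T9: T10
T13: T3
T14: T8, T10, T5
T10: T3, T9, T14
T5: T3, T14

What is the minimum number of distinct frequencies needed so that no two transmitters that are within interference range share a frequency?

T14 and T10 conflict, so at least 2 frequencies are needed.
2 frequencies suffice: frequency 1 → {T3, T9, T14}; frequency 2 → {T8, T13, T10, T5}. Every pair that conflicts lands in different frequencies.

2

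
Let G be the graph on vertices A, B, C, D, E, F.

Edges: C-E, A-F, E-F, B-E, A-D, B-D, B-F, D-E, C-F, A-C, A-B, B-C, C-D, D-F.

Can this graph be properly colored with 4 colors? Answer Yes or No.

No

A, B, C, D, F are mutually adjacent (a clique of size 5), so at least 5 colors are needed.
So 4 colors are not enough.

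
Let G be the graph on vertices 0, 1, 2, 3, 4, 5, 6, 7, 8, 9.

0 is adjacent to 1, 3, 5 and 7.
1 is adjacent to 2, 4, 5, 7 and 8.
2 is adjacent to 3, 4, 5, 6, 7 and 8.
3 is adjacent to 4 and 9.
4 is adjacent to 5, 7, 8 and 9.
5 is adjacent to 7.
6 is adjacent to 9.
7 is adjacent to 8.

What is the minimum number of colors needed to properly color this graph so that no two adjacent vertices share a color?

5

1, 2, 4, 7, 8 form a clique, so at least 5 colors are needed.
A valid assignment using 5 colors: 0=red, 1=green, 2=blue, 3=green, 4=red, 5=purple, 6=red, 7=yellow, 8=purple, 9=blue. No two adjacent vertices share a color.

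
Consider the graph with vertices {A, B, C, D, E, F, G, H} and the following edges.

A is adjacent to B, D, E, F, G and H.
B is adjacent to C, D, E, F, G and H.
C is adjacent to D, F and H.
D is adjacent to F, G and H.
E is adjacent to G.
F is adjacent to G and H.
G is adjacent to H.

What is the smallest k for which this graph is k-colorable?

A, B, D, F, G, H are pairwise adjacent (a clique of size 6), so at least 6 colors are needed.
One proper 6-coloring: A=5, B=1, C=3, D=6, E=2, F=4, G=3, H=2. No two adjacent vertices share a color.

6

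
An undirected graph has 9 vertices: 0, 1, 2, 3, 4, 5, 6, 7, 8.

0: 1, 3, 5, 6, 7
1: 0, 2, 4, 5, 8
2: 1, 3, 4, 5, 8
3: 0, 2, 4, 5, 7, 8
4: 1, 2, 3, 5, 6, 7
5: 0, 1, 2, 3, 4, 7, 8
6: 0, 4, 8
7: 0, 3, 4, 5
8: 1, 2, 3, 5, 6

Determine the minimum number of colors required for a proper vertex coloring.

4

3, 4, 5, 7 are pairwise adjacent (a clique of size 4), so at least 4 colors are needed.
One proper 4-coloring: 0=b, 1=c, 2=d, 3=c, 4=b, 5=a, 6=a, 7=d, 8=b. Each edge has distinct colors on its endpoints.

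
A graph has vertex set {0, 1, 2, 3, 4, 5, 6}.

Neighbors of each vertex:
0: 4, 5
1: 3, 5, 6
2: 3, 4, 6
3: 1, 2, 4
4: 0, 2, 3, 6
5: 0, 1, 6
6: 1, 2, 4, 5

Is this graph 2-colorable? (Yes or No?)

1, 5, 6 are mutually adjacent, so at least 3 colors are needed.
So 2 colors are not enough.

No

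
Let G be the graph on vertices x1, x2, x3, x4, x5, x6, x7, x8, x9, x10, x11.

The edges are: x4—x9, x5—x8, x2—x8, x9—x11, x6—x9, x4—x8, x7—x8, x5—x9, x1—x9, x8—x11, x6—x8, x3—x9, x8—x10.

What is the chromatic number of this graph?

x3 and x9 are adjacent, so at least 2 colors are needed.
2 colors suffice: color 1 → {x8, x9}; color 2 → {x1, x2, x3, x4, x5, x6, x7, x10, x11}. Every edge joins two different colors.

2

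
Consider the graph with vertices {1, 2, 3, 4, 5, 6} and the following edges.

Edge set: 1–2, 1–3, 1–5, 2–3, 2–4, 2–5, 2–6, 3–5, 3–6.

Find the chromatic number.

4

1, 2, 3, 5 are mutually adjacent (a clique of size 4), so at least 4 colors are needed.
4 colors suffice: 1=c, 2=a, 3=b, 4=b, 5=d, 6=c. Each edge has distinct colors on its endpoints.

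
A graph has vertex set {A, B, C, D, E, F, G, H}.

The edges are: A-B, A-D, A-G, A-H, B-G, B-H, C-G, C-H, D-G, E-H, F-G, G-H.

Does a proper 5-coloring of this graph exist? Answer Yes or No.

The chromatic number is 4. A, B, G, H are mutually adjacent (a clique of size 4), so at least 4 colors are needed.
4 colors suffice: color 1 → {E, G}; color 2 → {D, F, H}; color 3 → {A, C}; color 4 → {B}.
Since 5 ≥ 4, a proper 5-coloring certainly exists.

Yes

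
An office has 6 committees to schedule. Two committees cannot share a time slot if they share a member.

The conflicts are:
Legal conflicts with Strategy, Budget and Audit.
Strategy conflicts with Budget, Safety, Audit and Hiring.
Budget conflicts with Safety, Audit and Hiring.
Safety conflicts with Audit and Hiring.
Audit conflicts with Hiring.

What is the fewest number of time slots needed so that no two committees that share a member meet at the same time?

Strategy, Budget, Safety, Audit, Hiring are mutually in conflict, so at least 5 time slots are needed.
5 time slots suffice: time slot 1 → {Audit}; time slot 2 → {Budget}; time slot 3 → {Strategy}; time slot 4 → {Legal, Safety}; time slot 5 → {Hiring}. No two conflicting committees share a time slot.

5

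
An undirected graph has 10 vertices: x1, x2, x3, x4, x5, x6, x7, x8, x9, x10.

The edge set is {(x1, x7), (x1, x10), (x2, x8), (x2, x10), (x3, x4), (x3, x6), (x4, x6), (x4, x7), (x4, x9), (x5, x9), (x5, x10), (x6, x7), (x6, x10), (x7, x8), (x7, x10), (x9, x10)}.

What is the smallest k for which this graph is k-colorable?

3

x3, x4, x6 are pairwise adjacent, so at least 3 colors are needed.
3 colors suffice: color 1 → {x4, x8, x10}; color 2 → {x2, x3, x7, x9}; color 3 → {x1, x5, x6}. Each edge has distinct colors on its endpoints.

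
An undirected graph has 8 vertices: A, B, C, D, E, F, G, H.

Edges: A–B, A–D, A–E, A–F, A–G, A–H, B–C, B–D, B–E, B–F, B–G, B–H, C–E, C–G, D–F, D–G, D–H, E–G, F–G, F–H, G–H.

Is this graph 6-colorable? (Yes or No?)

The chromatic number is 6. A, B, D, F, G, H are mutually adjacent (a clique of size 6), so at least 6 colors are needed.
A valid assignment using 6 colors: A=3, B=1, C=3, D=5, E=4, F=4, G=2, H=6.
That is already a proper 6-coloring.

Yes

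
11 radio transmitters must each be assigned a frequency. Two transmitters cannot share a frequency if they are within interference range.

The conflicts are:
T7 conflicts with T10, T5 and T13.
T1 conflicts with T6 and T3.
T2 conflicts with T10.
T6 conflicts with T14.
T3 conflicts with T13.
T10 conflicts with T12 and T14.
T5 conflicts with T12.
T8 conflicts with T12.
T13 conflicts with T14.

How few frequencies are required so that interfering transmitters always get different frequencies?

3

The cycle T6-T1-T3-T13-T14-T6 has odd length 5, so it cannot be 2-colored; at least 3 frequencies are needed.
3 frequencies suffice: T7=2, T1=3, T2=2, T6=1, T3=2, T10=1, T5=1, T8=1, T12=2, T13=1, T14=2. No two conflicting transmitters share a frequency.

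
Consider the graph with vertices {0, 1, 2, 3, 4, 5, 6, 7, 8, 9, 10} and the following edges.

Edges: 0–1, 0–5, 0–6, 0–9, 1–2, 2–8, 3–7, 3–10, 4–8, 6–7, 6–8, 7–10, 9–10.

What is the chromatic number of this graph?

3

3, 7, 10 are pairwise adjacent, so at least 3 colors are needed.
A valid assignment using 3 colors: 0=a, 1=c, 2=b, 3=c, 4=b, 5=b, 6=b, 7=a, 8=a, 9=c, 10=b. Every edge joins two different colors.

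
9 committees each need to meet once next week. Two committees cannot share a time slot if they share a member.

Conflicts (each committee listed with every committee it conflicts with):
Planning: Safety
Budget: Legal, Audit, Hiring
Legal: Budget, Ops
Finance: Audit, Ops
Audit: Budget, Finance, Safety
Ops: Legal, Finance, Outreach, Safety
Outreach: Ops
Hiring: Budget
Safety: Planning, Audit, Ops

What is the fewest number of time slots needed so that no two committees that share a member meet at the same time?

3

The cycle Ops-Legal-Budget-Audit-Finance-Ops has odd length 5, so it cannot be 2-colored; at least 3 time slots are needed.
Using 3 time slots: Planning=1, Budget=1, Legal=2, Finance=3, Audit=2, Ops=1, Outreach=2, Hiring=2, Safety=3. Every pair that conflicts lands in different time slots.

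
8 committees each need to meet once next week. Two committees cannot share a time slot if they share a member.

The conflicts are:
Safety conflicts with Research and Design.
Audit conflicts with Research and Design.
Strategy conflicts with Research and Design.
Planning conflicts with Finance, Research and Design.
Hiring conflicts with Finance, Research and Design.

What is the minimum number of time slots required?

2

Strategy and Research conflict, so at least 2 time slots are needed.
2 time slots suffice: time slot 1 → {Finance, Research, Design}; time slot 2 → {Safety, Audit, Strategy, Planning, Hiring}. Each listed conflict is separated.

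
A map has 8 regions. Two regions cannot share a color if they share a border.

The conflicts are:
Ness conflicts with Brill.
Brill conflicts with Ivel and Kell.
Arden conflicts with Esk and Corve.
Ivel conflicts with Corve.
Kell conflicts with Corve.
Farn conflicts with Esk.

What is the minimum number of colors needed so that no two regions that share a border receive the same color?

2

Brill and Ivel conflict, so at least 2 colors are needed.
One proper 2-coloring: Ness=2, Brill=1, Arden=2, Ivel=2, Kell=2, Farn=2, Esk=1, Corve=1. Every pair that conflicts lands in different colors.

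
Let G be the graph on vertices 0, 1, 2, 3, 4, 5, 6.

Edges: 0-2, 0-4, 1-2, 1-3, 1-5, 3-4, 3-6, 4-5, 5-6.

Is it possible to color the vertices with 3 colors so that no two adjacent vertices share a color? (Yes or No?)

Yes

The chromatic number is 3. The cycle 2-1-5-4-0-2 has odd length 5, so it cannot be 2-colored; at least 3 colors are needed.
3 colors suffice: color a → {0, 3, 5}; color b → {1, 4, 6}; color c → {2}.
That is already a proper 3-coloring.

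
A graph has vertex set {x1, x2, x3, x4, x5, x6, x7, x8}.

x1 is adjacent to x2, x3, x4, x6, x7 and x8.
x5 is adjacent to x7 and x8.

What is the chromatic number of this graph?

x1 and x6 are adjacent, so at least 2 colors are needed.
2 colors suffice: color 1 → {x1, x5}; color 2 → {x2, x3, x4, x6, x7, x8}. No two adjacent vertices share a color.

2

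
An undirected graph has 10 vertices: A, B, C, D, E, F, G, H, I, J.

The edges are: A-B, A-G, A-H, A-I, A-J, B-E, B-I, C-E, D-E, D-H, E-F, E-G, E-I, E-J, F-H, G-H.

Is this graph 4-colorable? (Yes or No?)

The chromatic number is 3. A, G, H are pairwise adjacent, so at least 3 colors are needed.
A valid assignment using 3 colors: A=red, B=blue, C=blue, D=green, E=red, F=green, G=green, H=blue, I=green, J=blue.
Since 4 ≥ 3, a proper 4-coloring certainly exists.

Yes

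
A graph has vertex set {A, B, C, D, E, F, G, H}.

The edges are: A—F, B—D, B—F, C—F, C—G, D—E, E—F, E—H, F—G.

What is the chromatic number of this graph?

C, F, G form a triangle, so at least 3 colors are needed.
One proper 3-coloring: A=2, B=2, C=3, D=1, E=2, F=1, G=2, H=1. Each edge has distinct colors on its endpoints.

3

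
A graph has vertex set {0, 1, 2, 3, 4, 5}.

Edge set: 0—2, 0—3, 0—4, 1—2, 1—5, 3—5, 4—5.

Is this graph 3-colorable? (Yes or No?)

The chromatic number is 3. The cycle 0-2-1-5-4-0 has odd length 5, so it cannot be 2-colored; at least 3 colors are needed.
3 colors suffice: color red → {0, 5}; color blue → {1, 3, 4}; color green → {2}.
That is already a proper 3-coloring.

Yes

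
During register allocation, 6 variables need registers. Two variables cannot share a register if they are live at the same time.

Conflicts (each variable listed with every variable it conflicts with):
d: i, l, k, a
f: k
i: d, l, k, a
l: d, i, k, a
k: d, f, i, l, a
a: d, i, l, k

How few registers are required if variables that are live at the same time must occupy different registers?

5

d, i, l, k, a are mutually in conflict, so at least 5 registers are needed.
5 registers suffice: register 1 → {k}; register 2 → {f, l}; register 3 → {i}; register 4 → {a}; register 5 → {d}. Each listed conflict is separated.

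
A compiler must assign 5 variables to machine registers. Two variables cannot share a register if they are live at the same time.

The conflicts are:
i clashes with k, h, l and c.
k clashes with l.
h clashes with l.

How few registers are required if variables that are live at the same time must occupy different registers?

3

i, k, l are mutually in conflict, so at least 3 registers are needed.
3 registers suffice: register 1 → {i}; register 2 → {l, c}; register 3 → {k, h}. Every pair that conflicts lands in different registers.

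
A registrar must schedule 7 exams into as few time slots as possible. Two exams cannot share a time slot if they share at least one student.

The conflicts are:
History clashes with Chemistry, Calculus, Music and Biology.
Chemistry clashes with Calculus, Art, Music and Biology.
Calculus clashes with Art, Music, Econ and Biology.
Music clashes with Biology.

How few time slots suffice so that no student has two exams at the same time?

History, Chemistry, Calculus, Music, Biology are mutually in conflict, so at least 5 time slots are needed.
5 time slots suffice: History=5, Chemistry=2, Calculus=1, Art=3, Music=4, Econ=2, Biology=3. No two conflicting exams share a time slot.

5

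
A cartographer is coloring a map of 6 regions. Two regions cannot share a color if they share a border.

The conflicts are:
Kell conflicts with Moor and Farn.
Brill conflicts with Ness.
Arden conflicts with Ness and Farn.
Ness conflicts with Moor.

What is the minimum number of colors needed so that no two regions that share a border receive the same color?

The cycle Arden-Farn-Kell-Moor-Ness-Arden has odd length 5, so it cannot be 2-colored; at least 3 colors are needed.
One proper 3-coloring: Kell=1, Brill=2, Arden=2, Ness=1, Moor=2, Farn=3. No two conflicting regions share a color.

3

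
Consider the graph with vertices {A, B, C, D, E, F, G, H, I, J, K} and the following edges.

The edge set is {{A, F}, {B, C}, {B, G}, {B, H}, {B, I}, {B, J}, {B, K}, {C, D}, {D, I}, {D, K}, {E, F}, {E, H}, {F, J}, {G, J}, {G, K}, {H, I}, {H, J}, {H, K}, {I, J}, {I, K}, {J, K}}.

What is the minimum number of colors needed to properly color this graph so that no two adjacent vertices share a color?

B, H, I, J, K form a clique, so at least 5 colors are needed.
A valid assignment using 5 colors: A=2, B=3, C=1, D=2, E=2, F=1, G=4, H=5, I=4, J=2, K=1. No two adjacent vertices share a color.

5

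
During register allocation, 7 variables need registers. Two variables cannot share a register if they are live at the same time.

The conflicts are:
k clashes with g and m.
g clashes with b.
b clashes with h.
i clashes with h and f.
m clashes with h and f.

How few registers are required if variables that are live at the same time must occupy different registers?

3

The cycle g-k-m-h-b-g has odd length 5, so it cannot be 2-colored; at least 3 registers are needed.
3 registers suffice: k=2, g=1, b=3, i=1, m=1, h=2, f=2. Each listed conflict is separated.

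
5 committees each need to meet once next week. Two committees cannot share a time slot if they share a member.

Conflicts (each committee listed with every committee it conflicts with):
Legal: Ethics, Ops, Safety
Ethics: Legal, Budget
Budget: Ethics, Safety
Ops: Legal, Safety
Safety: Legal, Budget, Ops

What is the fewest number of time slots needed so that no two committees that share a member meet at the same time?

3

Legal, Ops, Safety all conflict with each other, so at least 3 time slots are needed.
3 time slots suffice: time slot 1 → {Ethics, Safety}; time slot 2 → {Legal, Budget}; time slot 3 → {Ops}. Each listed conflict is separated.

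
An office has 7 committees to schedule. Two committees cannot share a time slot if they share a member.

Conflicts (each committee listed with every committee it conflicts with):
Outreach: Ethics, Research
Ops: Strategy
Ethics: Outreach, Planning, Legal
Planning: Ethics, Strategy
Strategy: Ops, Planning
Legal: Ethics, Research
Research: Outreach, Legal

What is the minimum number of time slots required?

Planning and Strategy conflict, so at least 2 time slots are needed.
2 time slots suffice: time slot 1 → {Ethics, Strategy, Research}; time slot 2 → {Outreach, Ops, Planning, Legal}. No two conflicting committees share a time slot.

2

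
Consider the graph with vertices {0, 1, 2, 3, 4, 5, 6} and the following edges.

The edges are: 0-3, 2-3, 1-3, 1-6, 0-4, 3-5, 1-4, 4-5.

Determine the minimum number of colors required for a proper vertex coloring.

2 and 3 are adjacent, so at least 2 colors are needed.
2 colors suffice: color red → {3, 4, 6}; color blue → {0, 1, 2, 5}. No two adjacent vertices share a color.

2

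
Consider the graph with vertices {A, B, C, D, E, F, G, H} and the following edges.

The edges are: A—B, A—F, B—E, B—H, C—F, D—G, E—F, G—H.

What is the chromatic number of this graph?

2

A and B are adjacent, so at least 2 colors are needed.
One proper 2-coloring: A=blue, B=red, C=blue, D=blue, E=blue, F=red, G=red, H=blue. Each edge has distinct colors on its endpoints.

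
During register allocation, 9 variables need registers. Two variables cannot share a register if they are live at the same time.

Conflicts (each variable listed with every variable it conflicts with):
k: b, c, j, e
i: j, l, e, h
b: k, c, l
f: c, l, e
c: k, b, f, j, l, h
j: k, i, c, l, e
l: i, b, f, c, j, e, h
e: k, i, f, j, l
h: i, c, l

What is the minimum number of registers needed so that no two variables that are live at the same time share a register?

i, j, l, e are mutually in conflict, so at least 4 registers are needed.
4 registers suffice: register 1 → {k, l}; register 2 → {c, e}; register 3 → {b, f, j, h}; register 4 → {i}. Every pair that conflicts lands in different registers.

4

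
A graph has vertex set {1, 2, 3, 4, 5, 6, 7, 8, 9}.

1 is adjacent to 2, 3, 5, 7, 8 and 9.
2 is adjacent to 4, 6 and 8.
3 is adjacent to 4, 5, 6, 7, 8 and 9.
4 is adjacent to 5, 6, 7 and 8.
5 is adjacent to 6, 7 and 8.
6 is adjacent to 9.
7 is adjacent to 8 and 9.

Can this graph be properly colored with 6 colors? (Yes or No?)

The chromatic number is 5. 1, 3, 5, 7, 8 are mutually adjacent (a clique of size 5), so at least 5 colors are needed.
5 colors suffice: color red → {2, 3}; color blue → {6, 8}; color green → {7}; color yellow → {5, 9}; color purple → {1, 4}.
Since 6 ≥ 5, a proper 6-coloring certainly exists.

Yes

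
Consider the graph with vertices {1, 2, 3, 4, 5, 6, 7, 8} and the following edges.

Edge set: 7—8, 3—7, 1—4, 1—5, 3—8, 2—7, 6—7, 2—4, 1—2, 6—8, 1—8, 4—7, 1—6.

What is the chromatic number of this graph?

1, 2, 4 are mutually adjacent, so at least 3 colors are needed.
3 colors suffice: color a → {1, 7}; color b → {2, 5, 8}; color c → {3, 4, 6}. No two adjacent vertices share a color.

3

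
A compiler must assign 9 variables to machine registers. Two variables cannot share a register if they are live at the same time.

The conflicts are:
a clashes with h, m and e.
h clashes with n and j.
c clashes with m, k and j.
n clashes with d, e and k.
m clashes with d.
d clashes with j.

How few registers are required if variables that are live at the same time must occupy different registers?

The cycle m-c-k-n-d-m has odd length 5, so it cannot be 2-colored; at least 3 registers are needed.
3 registers suffice: register 1 → {a, c, n}; register 2 → {m, e, k, j}; register 3 → {h, d}. Each listed conflict is separated.

3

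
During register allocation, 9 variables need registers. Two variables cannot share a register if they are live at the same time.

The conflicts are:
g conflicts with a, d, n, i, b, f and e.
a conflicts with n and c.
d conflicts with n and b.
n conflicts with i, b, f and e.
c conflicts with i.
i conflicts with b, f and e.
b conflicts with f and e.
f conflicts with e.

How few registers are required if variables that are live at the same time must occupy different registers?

g, n, i, b, f, e all conflict with each other, so at least 6 registers are needed.
6 registers suffice: register 1 → {n, c}; register 2 → {g}; register 3 → {a, b}; register 4 → {d, i}; register 5 → {f}; register 6 → {e}. Every pair that conflicts lands in different registers.

6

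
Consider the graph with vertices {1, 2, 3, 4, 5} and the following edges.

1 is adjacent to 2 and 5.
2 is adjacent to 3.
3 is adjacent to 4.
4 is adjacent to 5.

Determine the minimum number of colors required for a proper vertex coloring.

3

The cycle 5-4-3-2-1-5 has odd length 5, so it cannot be 2-colored; at least 3 colors are needed.
3 colors suffice: 1=b, 2=c, 3=a, 4=b, 5=a. No two adjacent vertices share a color.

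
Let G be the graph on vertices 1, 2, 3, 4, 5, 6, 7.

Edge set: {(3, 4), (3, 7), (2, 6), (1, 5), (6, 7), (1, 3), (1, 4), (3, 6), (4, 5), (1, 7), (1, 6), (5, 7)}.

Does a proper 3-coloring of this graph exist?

1, 3, 6, 7 are mutually adjacent (a clique of size 4), so at least 4 colors are needed.
So 3 colors are not enough.

No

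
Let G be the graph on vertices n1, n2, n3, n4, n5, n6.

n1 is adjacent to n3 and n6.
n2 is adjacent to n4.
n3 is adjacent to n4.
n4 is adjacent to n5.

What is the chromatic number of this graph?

2

n3 and n4 are adjacent, so at least 2 colors are needed.
2 colors suffice: color 1 → {n1, n4}; color 2 → {n2, n3, n5, n6}. Every edge joins two different colors.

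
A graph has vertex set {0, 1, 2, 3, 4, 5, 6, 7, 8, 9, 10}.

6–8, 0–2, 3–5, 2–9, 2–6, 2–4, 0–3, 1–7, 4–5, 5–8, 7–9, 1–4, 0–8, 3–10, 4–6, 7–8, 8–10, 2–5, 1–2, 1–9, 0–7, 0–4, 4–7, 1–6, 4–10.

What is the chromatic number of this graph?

1, 2, 4, 6 form a clique, so at least 4 colors are needed.
4 colors suffice: 0=green, 1=green, 2=blue, 3=red, 4=red, 5=green, 6=yellow, 7=blue, 8=red, 9=red, 10=blue. No two adjacent vertices share a color.

4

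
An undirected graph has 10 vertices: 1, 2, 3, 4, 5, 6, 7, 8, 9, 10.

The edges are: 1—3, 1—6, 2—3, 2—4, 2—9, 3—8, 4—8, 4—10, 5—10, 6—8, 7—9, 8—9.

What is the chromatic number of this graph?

5 and 10 are adjacent, so at least 2 colors are needed.
2 colors suffice: color a → {1, 2, 7, 8, 10}; color b → {3, 4, 5, 6, 9}. Every edge joins two different colors.

2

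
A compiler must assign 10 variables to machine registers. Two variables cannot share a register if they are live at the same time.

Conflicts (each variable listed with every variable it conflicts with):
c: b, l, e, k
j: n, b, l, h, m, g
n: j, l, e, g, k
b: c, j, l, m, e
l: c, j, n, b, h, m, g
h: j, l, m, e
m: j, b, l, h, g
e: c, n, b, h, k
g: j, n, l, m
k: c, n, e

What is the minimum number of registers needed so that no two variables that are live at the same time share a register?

4

j, l, m, g are mutually in conflict, so at least 4 registers are needed.
4 registers suffice: register 1 → {l, e}; register 2 → {c, j}; register 3 → {b, h, g, k}; register 4 → {n, m}. Every pair that conflicts lands in different registers.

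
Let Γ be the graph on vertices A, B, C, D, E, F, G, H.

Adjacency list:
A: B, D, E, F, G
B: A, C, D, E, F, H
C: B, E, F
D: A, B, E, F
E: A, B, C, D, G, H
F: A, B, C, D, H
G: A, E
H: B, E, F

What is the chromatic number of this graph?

4

A, B, D, E form a clique, so at least 4 colors are needed.
4 colors suffice: color 1 → {E, F}; color 2 → {B, G}; color 3 → {A, C, H}; color 4 → {D}. Each edge has distinct colors on its endpoints.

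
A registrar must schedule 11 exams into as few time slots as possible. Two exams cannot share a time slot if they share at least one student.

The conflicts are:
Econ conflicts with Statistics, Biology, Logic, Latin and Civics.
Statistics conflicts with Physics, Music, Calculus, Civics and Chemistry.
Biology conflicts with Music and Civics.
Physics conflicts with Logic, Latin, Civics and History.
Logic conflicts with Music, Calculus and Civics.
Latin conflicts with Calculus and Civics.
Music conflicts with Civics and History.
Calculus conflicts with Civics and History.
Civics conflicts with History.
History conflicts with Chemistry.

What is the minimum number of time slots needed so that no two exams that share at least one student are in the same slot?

3

Logic, Music, Civics pairwise conflict, so at least 3 time slots are needed.
Using 3 time slots: Econ=3, Statistics=2, Biology=2, Physics=3, Logic=2, Latin=2, Music=3, Calculus=3, Civics=1, History=2, Chemistry=1. No two conflicting exams share a time slot.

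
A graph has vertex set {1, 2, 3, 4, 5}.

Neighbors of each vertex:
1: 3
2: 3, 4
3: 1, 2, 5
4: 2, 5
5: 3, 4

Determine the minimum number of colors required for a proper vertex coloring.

3 and 5 are adjacent, so at least 2 colors are needed.
2 colors suffice: color a → {3, 4}; color b → {1, 2, 5}. Each edge has distinct colors on its endpoints.

2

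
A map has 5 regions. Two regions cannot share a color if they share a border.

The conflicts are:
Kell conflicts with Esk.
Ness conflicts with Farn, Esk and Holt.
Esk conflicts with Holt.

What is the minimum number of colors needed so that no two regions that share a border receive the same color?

3

Ness, Esk, Holt all conflict with each other, so at least 3 colors are needed.
3 colors suffice: color 1 → {Farn, Esk}; color 2 → {Kell, Ness}; color 3 → {Holt}. No two conflicting regions share a color.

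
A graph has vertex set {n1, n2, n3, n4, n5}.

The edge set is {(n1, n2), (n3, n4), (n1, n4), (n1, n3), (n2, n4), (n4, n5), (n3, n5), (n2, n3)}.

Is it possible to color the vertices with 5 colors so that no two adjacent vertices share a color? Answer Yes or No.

The chromatic number is 4. n1, n2, n3, n4 are mutually adjacent (a clique of size 4), so at least 4 colors are needed.
4 colors suffice: color R → {n4}; color B → {n3}; color G → {n1, n5}; color Y → {n2}.
Since 5 ≥ 4, a proper 5-coloring certainly exists.

Yes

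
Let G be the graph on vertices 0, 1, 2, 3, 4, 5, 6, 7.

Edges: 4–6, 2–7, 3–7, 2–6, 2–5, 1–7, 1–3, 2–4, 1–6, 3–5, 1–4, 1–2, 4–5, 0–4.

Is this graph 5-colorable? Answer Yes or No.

Yes

The chromatic number is 4. 1, 2, 4, 6 are pairwise adjacent (a clique of size 4), so at least 4 colors are needed.
4 colors suffice: color a → {0, 1, 5}; color b → {2, 3}; color c → {4, 7}; color d → {6}.
Since 5 ≥ 4, a proper 5-coloring certainly exists.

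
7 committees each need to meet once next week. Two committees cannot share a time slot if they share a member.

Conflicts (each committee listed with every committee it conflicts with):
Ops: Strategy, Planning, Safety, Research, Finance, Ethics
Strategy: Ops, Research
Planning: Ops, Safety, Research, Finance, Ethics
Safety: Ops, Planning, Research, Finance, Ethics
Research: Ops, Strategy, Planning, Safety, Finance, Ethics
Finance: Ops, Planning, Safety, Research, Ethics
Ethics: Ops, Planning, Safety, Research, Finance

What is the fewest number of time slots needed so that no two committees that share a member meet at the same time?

6

Ops, Planning, Safety, Research, Finance, Ethics are mutually in conflict, so at least 6 time slots are needed.
6 time slots suffice: time slot 1 → {Research}; time slot 2 → {Ops}; time slot 3 → {Strategy, Safety}; time slot 4 → {Ethics}; time slot 5 → {Planning}; time slot 6 → {Finance}. Every pair that conflicts lands in different time slots.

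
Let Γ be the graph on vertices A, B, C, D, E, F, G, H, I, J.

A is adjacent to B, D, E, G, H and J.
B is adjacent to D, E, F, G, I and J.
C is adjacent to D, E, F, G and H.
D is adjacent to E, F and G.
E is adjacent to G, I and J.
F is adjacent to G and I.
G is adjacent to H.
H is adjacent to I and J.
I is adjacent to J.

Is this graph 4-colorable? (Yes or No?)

A, B, D, E, G are mutually adjacent (a clique of size 5), so at least 5 colors are needed.
So 4 colors are not enough.

No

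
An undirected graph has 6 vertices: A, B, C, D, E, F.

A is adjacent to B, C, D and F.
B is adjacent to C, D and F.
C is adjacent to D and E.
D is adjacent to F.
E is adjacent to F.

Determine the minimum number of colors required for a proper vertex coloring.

A, B, C, D are mutually adjacent (a clique of size 4), so at least 4 colors are needed.
4 colors suffice: A=yellow, B=red, C=blue, D=green, E=red, F=blue. Each edge has distinct colors on its endpoints.

4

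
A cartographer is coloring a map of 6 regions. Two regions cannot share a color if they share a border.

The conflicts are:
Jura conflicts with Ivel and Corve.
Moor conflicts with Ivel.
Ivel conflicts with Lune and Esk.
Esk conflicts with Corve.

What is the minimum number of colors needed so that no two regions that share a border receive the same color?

2

Esk and Corve conflict, so at least 2 colors are needed.
One proper 2-coloring: Jura=2, Moor=2, Ivel=1, Lune=2, Esk=2, Corve=1. No two conflicting regions share a color.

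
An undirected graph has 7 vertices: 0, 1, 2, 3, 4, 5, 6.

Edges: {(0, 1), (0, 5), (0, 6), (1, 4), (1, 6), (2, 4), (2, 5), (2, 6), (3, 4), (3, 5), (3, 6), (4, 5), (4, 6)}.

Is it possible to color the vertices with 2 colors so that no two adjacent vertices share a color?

No

0, 1, 6 are mutually adjacent, so at least 3 colors are needed.
So 2 colors are not enough.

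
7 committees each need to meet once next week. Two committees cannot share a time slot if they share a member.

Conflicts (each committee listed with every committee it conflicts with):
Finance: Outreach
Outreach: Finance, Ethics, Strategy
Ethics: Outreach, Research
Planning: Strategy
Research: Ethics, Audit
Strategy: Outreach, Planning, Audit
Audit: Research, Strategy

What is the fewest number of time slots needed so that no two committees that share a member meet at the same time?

3

The cycle Research-Audit-Strategy-Outreach-Ethics-Research has odd length 5, so it cannot be 2-colored; at least 3 time slots are needed.
Using 3 time slots: Finance=2, Outreach=1, Ethics=3, Planning=1, Research=2, Strategy=2, Audit=1. Every pair that conflicts lands in different time slots.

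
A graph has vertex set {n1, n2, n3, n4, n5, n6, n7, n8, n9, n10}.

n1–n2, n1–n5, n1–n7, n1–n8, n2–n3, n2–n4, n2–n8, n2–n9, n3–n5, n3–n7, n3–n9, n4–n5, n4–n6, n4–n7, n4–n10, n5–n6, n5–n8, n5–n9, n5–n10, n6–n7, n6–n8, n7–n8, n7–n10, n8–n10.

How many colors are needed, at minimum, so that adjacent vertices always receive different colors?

n5, n8, n10 form a triangle, so at least 3 colors are needed.
3 colors suffice: color 1 → {n2, n5, n7}; color 2 → {n3, n4, n8}; color 3 → {n1, n6, n9, n10}. Each edge has distinct colors on its endpoints.

3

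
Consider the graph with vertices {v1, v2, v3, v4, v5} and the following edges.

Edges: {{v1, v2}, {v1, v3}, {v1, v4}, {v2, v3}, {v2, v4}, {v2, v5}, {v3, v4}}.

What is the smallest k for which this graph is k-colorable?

v1, v2, v3, v4 are pairwise adjacent (a clique of size 4), so at least 4 colors are needed.
4 colors suffice: color 1 → {v2}; color 2 → {v1, v5}; color 3 → {v4}; color 4 → {v3}. No two adjacent vertices share a color.

4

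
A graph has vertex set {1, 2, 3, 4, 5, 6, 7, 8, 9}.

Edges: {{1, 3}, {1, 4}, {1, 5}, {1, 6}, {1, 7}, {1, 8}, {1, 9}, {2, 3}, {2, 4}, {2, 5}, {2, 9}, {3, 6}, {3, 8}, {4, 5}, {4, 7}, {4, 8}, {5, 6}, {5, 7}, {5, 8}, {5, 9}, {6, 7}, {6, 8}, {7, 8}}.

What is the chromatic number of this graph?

1, 4, 5, 7, 8 are mutually adjacent (a clique of size 5), so at least 5 colors are needed.
5 colors suffice: color red → {1, 2}; color blue → {3, 5}; color green → {8, 9}; color yellow → {4, 6}; color purple → {7}. No two adjacent vertices share a color.

5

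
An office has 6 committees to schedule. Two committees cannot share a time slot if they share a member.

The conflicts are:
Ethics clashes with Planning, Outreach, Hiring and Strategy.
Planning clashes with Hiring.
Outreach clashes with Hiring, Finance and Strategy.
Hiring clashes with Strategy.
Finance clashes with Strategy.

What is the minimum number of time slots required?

Ethics, Outreach, Hiring, Strategy are mutually in conflict, so at least 4 time slots are needed.
A valid assignment using 4 time slots: Ethics=2, Planning=1, Outreach=1, Hiring=4, Finance=2, Strategy=3. Every pair that conflicts lands in different time slots.

4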